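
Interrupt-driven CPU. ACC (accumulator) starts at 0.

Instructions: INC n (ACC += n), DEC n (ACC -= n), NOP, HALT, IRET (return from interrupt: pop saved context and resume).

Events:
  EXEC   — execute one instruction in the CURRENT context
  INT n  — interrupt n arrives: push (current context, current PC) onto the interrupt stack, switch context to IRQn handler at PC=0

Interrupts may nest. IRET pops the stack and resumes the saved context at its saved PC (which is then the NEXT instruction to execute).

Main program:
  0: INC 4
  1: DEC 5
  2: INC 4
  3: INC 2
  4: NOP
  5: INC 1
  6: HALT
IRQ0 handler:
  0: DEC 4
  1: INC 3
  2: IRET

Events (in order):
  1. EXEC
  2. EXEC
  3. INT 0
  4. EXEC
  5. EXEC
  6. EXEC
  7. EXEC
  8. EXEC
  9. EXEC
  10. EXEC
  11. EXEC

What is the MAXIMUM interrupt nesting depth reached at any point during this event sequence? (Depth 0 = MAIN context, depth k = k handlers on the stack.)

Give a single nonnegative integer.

Event 1 (EXEC): [MAIN] PC=0: INC 4 -> ACC=4 [depth=0]
Event 2 (EXEC): [MAIN] PC=1: DEC 5 -> ACC=-1 [depth=0]
Event 3 (INT 0): INT 0 arrives: push (MAIN, PC=2), enter IRQ0 at PC=0 (depth now 1) [depth=1]
Event 4 (EXEC): [IRQ0] PC=0: DEC 4 -> ACC=-5 [depth=1]
Event 5 (EXEC): [IRQ0] PC=1: INC 3 -> ACC=-2 [depth=1]
Event 6 (EXEC): [IRQ0] PC=2: IRET -> resume MAIN at PC=2 (depth now 0) [depth=0]
Event 7 (EXEC): [MAIN] PC=2: INC 4 -> ACC=2 [depth=0]
Event 8 (EXEC): [MAIN] PC=3: INC 2 -> ACC=4 [depth=0]
Event 9 (EXEC): [MAIN] PC=4: NOP [depth=0]
Event 10 (EXEC): [MAIN] PC=5: INC 1 -> ACC=5 [depth=0]
Event 11 (EXEC): [MAIN] PC=6: HALT [depth=0]
Max depth observed: 1

Answer: 1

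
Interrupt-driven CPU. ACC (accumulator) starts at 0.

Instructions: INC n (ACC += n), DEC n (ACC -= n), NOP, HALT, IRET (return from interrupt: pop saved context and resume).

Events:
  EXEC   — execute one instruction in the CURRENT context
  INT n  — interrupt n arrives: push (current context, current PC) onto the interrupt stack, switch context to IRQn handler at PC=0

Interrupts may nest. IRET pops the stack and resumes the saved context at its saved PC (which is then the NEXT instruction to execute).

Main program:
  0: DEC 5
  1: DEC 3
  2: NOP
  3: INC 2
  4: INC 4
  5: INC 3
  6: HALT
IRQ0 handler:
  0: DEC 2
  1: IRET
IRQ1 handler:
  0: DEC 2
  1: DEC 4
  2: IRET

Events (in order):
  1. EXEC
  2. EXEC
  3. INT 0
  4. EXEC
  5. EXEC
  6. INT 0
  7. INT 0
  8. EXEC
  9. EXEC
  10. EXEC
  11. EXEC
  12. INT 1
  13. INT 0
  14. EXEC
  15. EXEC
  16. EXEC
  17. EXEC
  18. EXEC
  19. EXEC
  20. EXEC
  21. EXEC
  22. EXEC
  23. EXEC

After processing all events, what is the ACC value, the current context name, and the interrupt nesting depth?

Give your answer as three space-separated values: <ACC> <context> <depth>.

Event 1 (EXEC): [MAIN] PC=0: DEC 5 -> ACC=-5
Event 2 (EXEC): [MAIN] PC=1: DEC 3 -> ACC=-8
Event 3 (INT 0): INT 0 arrives: push (MAIN, PC=2), enter IRQ0 at PC=0 (depth now 1)
Event 4 (EXEC): [IRQ0] PC=0: DEC 2 -> ACC=-10
Event 5 (EXEC): [IRQ0] PC=1: IRET -> resume MAIN at PC=2 (depth now 0)
Event 6 (INT 0): INT 0 arrives: push (MAIN, PC=2), enter IRQ0 at PC=0 (depth now 1)
Event 7 (INT 0): INT 0 arrives: push (IRQ0, PC=0), enter IRQ0 at PC=0 (depth now 2)
Event 8 (EXEC): [IRQ0] PC=0: DEC 2 -> ACC=-12
Event 9 (EXEC): [IRQ0] PC=1: IRET -> resume IRQ0 at PC=0 (depth now 1)
Event 10 (EXEC): [IRQ0] PC=0: DEC 2 -> ACC=-14
Event 11 (EXEC): [IRQ0] PC=1: IRET -> resume MAIN at PC=2 (depth now 0)
Event 12 (INT 1): INT 1 arrives: push (MAIN, PC=2), enter IRQ1 at PC=0 (depth now 1)
Event 13 (INT 0): INT 0 arrives: push (IRQ1, PC=0), enter IRQ0 at PC=0 (depth now 2)
Event 14 (EXEC): [IRQ0] PC=0: DEC 2 -> ACC=-16
Event 15 (EXEC): [IRQ0] PC=1: IRET -> resume IRQ1 at PC=0 (depth now 1)
Event 16 (EXEC): [IRQ1] PC=0: DEC 2 -> ACC=-18
Event 17 (EXEC): [IRQ1] PC=1: DEC 4 -> ACC=-22
Event 18 (EXEC): [IRQ1] PC=2: IRET -> resume MAIN at PC=2 (depth now 0)
Event 19 (EXEC): [MAIN] PC=2: NOP
Event 20 (EXEC): [MAIN] PC=3: INC 2 -> ACC=-20
Event 21 (EXEC): [MAIN] PC=4: INC 4 -> ACC=-16
Event 22 (EXEC): [MAIN] PC=5: INC 3 -> ACC=-13
Event 23 (EXEC): [MAIN] PC=6: HALT

Answer: -13 MAIN 0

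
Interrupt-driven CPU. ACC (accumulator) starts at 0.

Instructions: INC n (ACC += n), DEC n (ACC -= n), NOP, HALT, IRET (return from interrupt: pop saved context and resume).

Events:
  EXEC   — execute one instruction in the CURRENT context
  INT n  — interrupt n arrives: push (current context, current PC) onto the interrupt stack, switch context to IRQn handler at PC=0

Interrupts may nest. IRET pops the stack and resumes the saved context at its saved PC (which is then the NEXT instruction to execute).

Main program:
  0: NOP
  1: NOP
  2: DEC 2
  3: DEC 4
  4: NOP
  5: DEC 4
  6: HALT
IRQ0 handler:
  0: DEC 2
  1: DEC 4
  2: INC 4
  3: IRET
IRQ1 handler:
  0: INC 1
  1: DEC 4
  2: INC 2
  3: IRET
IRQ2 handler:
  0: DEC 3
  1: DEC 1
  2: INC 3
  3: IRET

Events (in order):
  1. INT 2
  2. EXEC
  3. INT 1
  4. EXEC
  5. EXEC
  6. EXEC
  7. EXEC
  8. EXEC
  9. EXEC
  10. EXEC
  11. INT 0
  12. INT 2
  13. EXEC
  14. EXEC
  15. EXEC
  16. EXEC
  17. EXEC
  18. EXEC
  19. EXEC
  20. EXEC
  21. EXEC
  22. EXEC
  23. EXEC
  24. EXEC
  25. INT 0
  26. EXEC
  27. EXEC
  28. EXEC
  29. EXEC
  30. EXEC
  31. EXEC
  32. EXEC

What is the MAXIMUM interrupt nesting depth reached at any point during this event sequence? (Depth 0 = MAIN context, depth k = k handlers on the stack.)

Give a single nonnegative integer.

Event 1 (INT 2): INT 2 arrives: push (MAIN, PC=0), enter IRQ2 at PC=0 (depth now 1) [depth=1]
Event 2 (EXEC): [IRQ2] PC=0: DEC 3 -> ACC=-3 [depth=1]
Event 3 (INT 1): INT 1 arrives: push (IRQ2, PC=1), enter IRQ1 at PC=0 (depth now 2) [depth=2]
Event 4 (EXEC): [IRQ1] PC=0: INC 1 -> ACC=-2 [depth=2]
Event 5 (EXEC): [IRQ1] PC=1: DEC 4 -> ACC=-6 [depth=2]
Event 6 (EXEC): [IRQ1] PC=2: INC 2 -> ACC=-4 [depth=2]
Event 7 (EXEC): [IRQ1] PC=3: IRET -> resume IRQ2 at PC=1 (depth now 1) [depth=1]
Event 8 (EXEC): [IRQ2] PC=1: DEC 1 -> ACC=-5 [depth=1]
Event 9 (EXEC): [IRQ2] PC=2: INC 3 -> ACC=-2 [depth=1]
Event 10 (EXEC): [IRQ2] PC=3: IRET -> resume MAIN at PC=0 (depth now 0) [depth=0]
Event 11 (INT 0): INT 0 arrives: push (MAIN, PC=0), enter IRQ0 at PC=0 (depth now 1) [depth=1]
Event 12 (INT 2): INT 2 arrives: push (IRQ0, PC=0), enter IRQ2 at PC=0 (depth now 2) [depth=2]
Event 13 (EXEC): [IRQ2] PC=0: DEC 3 -> ACC=-5 [depth=2]
Event 14 (EXEC): [IRQ2] PC=1: DEC 1 -> ACC=-6 [depth=2]
Event 15 (EXEC): [IRQ2] PC=2: INC 3 -> ACC=-3 [depth=2]
Event 16 (EXEC): [IRQ2] PC=3: IRET -> resume IRQ0 at PC=0 (depth now 1) [depth=1]
Event 17 (EXEC): [IRQ0] PC=0: DEC 2 -> ACC=-5 [depth=1]
Event 18 (EXEC): [IRQ0] PC=1: DEC 4 -> ACC=-9 [depth=1]
Event 19 (EXEC): [IRQ0] PC=2: INC 4 -> ACC=-5 [depth=1]
Event 20 (EXEC): [IRQ0] PC=3: IRET -> resume MAIN at PC=0 (depth now 0) [depth=0]
Event 21 (EXEC): [MAIN] PC=0: NOP [depth=0]
Event 22 (EXEC): [MAIN] PC=1: NOP [depth=0]
Event 23 (EXEC): [MAIN] PC=2: DEC 2 -> ACC=-7 [depth=0]
Event 24 (EXEC): [MAIN] PC=3: DEC 4 -> ACC=-11 [depth=0]
Event 25 (INT 0): INT 0 arrives: push (MAIN, PC=4), enter IRQ0 at PC=0 (depth now 1) [depth=1]
Event 26 (EXEC): [IRQ0] PC=0: DEC 2 -> ACC=-13 [depth=1]
Event 27 (EXEC): [IRQ0] PC=1: DEC 4 -> ACC=-17 [depth=1]
Event 28 (EXEC): [IRQ0] PC=2: INC 4 -> ACC=-13 [depth=1]
Event 29 (EXEC): [IRQ0] PC=3: IRET -> resume MAIN at PC=4 (depth now 0) [depth=0]
Event 30 (EXEC): [MAIN] PC=4: NOP [depth=0]
Event 31 (EXEC): [MAIN] PC=5: DEC 4 -> ACC=-17 [depth=0]
Event 32 (EXEC): [MAIN] PC=6: HALT [depth=0]
Max depth observed: 2

Answer: 2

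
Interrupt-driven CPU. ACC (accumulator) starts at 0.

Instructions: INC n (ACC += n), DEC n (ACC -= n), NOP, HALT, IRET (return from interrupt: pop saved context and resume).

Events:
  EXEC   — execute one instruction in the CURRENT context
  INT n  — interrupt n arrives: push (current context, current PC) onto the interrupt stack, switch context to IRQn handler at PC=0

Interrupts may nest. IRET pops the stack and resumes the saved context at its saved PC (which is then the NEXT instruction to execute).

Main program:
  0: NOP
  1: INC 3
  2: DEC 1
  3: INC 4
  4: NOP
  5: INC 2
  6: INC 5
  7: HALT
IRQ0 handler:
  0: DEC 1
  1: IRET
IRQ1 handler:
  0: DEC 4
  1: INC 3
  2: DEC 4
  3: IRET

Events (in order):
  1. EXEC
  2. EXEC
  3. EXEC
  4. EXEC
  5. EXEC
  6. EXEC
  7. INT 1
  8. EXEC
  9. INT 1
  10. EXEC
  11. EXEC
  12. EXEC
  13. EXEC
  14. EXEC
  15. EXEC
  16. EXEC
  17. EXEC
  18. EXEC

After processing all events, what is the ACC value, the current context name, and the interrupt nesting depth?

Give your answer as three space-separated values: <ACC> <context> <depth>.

Event 1 (EXEC): [MAIN] PC=0: NOP
Event 2 (EXEC): [MAIN] PC=1: INC 3 -> ACC=3
Event 3 (EXEC): [MAIN] PC=2: DEC 1 -> ACC=2
Event 4 (EXEC): [MAIN] PC=3: INC 4 -> ACC=6
Event 5 (EXEC): [MAIN] PC=4: NOP
Event 6 (EXEC): [MAIN] PC=5: INC 2 -> ACC=8
Event 7 (INT 1): INT 1 arrives: push (MAIN, PC=6), enter IRQ1 at PC=0 (depth now 1)
Event 8 (EXEC): [IRQ1] PC=0: DEC 4 -> ACC=4
Event 9 (INT 1): INT 1 arrives: push (IRQ1, PC=1), enter IRQ1 at PC=0 (depth now 2)
Event 10 (EXEC): [IRQ1] PC=0: DEC 4 -> ACC=0
Event 11 (EXEC): [IRQ1] PC=1: INC 3 -> ACC=3
Event 12 (EXEC): [IRQ1] PC=2: DEC 4 -> ACC=-1
Event 13 (EXEC): [IRQ1] PC=3: IRET -> resume IRQ1 at PC=1 (depth now 1)
Event 14 (EXEC): [IRQ1] PC=1: INC 3 -> ACC=2
Event 15 (EXEC): [IRQ1] PC=2: DEC 4 -> ACC=-2
Event 16 (EXEC): [IRQ1] PC=3: IRET -> resume MAIN at PC=6 (depth now 0)
Event 17 (EXEC): [MAIN] PC=6: INC 5 -> ACC=3
Event 18 (EXEC): [MAIN] PC=7: HALT

Answer: 3 MAIN 0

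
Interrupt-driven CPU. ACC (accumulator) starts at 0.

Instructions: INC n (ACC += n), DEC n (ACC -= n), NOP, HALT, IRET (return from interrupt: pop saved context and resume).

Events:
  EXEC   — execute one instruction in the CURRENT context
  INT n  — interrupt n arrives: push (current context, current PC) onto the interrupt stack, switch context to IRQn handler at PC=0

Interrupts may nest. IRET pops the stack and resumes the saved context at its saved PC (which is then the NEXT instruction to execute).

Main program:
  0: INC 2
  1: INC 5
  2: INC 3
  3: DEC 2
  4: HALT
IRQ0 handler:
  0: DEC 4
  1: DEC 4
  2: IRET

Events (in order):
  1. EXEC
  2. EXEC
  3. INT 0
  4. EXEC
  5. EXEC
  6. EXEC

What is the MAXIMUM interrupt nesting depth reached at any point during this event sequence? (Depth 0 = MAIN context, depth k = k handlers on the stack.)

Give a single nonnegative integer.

Answer: 1

Derivation:
Event 1 (EXEC): [MAIN] PC=0: INC 2 -> ACC=2 [depth=0]
Event 2 (EXEC): [MAIN] PC=1: INC 5 -> ACC=7 [depth=0]
Event 3 (INT 0): INT 0 arrives: push (MAIN, PC=2), enter IRQ0 at PC=0 (depth now 1) [depth=1]
Event 4 (EXEC): [IRQ0] PC=0: DEC 4 -> ACC=3 [depth=1]
Event 5 (EXEC): [IRQ0] PC=1: DEC 4 -> ACC=-1 [depth=1]
Event 6 (EXEC): [IRQ0] PC=2: IRET -> resume MAIN at PC=2 (depth now 0) [depth=0]
Max depth observed: 1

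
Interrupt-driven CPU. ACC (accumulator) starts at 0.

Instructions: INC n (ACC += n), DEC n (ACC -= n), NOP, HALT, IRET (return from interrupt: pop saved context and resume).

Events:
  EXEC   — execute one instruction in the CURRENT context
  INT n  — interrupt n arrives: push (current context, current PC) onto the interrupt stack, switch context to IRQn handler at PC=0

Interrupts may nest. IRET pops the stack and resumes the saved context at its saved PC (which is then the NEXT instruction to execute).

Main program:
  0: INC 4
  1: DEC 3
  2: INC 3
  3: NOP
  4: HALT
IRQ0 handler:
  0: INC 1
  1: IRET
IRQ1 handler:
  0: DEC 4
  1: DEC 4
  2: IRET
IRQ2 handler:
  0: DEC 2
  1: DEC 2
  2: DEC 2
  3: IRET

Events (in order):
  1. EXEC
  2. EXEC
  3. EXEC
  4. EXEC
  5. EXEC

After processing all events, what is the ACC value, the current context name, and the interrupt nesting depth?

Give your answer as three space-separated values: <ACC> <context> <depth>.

Event 1 (EXEC): [MAIN] PC=0: INC 4 -> ACC=4
Event 2 (EXEC): [MAIN] PC=1: DEC 3 -> ACC=1
Event 3 (EXEC): [MAIN] PC=2: INC 3 -> ACC=4
Event 4 (EXEC): [MAIN] PC=3: NOP
Event 5 (EXEC): [MAIN] PC=4: HALT

Answer: 4 MAIN 0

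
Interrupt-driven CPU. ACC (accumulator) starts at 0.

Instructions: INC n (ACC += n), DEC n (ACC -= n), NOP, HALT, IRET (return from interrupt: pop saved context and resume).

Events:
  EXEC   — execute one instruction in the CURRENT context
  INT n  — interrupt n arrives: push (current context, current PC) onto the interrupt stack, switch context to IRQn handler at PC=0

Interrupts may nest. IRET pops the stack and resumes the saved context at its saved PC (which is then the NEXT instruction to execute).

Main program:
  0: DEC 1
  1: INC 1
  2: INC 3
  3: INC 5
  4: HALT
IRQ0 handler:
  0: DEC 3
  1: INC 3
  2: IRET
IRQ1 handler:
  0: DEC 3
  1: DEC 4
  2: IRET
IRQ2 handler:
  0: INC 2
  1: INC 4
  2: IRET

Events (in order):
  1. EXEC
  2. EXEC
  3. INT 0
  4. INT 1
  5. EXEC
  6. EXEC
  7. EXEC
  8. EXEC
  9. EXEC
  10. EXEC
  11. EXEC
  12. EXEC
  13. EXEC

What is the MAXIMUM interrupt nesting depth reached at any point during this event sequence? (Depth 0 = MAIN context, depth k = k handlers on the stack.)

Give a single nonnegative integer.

Event 1 (EXEC): [MAIN] PC=0: DEC 1 -> ACC=-1 [depth=0]
Event 2 (EXEC): [MAIN] PC=1: INC 1 -> ACC=0 [depth=0]
Event 3 (INT 0): INT 0 arrives: push (MAIN, PC=2), enter IRQ0 at PC=0 (depth now 1) [depth=1]
Event 4 (INT 1): INT 1 arrives: push (IRQ0, PC=0), enter IRQ1 at PC=0 (depth now 2) [depth=2]
Event 5 (EXEC): [IRQ1] PC=0: DEC 3 -> ACC=-3 [depth=2]
Event 6 (EXEC): [IRQ1] PC=1: DEC 4 -> ACC=-7 [depth=2]
Event 7 (EXEC): [IRQ1] PC=2: IRET -> resume IRQ0 at PC=0 (depth now 1) [depth=1]
Event 8 (EXEC): [IRQ0] PC=0: DEC 3 -> ACC=-10 [depth=1]
Event 9 (EXEC): [IRQ0] PC=1: INC 3 -> ACC=-7 [depth=1]
Event 10 (EXEC): [IRQ0] PC=2: IRET -> resume MAIN at PC=2 (depth now 0) [depth=0]
Event 11 (EXEC): [MAIN] PC=2: INC 3 -> ACC=-4 [depth=0]
Event 12 (EXEC): [MAIN] PC=3: INC 5 -> ACC=1 [depth=0]
Event 13 (EXEC): [MAIN] PC=4: HALT [depth=0]
Max depth observed: 2

Answer: 2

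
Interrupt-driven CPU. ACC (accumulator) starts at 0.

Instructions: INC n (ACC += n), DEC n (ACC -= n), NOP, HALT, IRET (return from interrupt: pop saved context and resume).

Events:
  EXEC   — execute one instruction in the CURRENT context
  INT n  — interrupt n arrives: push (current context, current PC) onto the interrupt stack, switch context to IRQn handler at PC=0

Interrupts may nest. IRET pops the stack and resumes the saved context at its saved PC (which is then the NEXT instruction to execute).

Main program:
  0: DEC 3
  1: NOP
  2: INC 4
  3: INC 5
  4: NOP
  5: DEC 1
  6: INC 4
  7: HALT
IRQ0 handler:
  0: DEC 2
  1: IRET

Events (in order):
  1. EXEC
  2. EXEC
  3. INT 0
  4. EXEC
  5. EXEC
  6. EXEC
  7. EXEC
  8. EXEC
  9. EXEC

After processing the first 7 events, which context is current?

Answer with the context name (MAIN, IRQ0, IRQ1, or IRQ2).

Answer: MAIN

Derivation:
Event 1 (EXEC): [MAIN] PC=0: DEC 3 -> ACC=-3
Event 2 (EXEC): [MAIN] PC=1: NOP
Event 3 (INT 0): INT 0 arrives: push (MAIN, PC=2), enter IRQ0 at PC=0 (depth now 1)
Event 4 (EXEC): [IRQ0] PC=0: DEC 2 -> ACC=-5
Event 5 (EXEC): [IRQ0] PC=1: IRET -> resume MAIN at PC=2 (depth now 0)
Event 6 (EXEC): [MAIN] PC=2: INC 4 -> ACC=-1
Event 7 (EXEC): [MAIN] PC=3: INC 5 -> ACC=4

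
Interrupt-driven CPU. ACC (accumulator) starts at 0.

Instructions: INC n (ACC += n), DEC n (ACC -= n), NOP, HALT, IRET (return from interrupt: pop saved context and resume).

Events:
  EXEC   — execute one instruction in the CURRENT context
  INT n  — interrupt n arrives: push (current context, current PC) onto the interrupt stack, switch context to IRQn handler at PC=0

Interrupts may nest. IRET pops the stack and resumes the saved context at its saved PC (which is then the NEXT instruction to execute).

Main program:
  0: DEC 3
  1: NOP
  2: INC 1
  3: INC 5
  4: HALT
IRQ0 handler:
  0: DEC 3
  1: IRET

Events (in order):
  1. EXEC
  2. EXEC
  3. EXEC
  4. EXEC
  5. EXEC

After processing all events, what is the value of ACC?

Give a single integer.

Event 1 (EXEC): [MAIN] PC=0: DEC 3 -> ACC=-3
Event 2 (EXEC): [MAIN] PC=1: NOP
Event 3 (EXEC): [MAIN] PC=2: INC 1 -> ACC=-2
Event 4 (EXEC): [MAIN] PC=3: INC 5 -> ACC=3
Event 5 (EXEC): [MAIN] PC=4: HALT

Answer: 3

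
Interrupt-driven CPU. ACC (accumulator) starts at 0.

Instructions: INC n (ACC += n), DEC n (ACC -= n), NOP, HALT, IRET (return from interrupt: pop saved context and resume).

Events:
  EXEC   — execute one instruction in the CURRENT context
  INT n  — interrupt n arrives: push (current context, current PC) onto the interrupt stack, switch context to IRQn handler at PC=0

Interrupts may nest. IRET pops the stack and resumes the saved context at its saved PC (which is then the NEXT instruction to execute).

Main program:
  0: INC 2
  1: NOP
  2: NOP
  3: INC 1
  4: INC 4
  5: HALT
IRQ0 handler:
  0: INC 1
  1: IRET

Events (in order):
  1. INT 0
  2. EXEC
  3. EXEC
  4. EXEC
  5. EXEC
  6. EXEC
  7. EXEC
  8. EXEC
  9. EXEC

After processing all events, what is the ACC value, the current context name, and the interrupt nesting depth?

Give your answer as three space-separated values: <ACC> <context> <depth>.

Answer: 8 MAIN 0

Derivation:
Event 1 (INT 0): INT 0 arrives: push (MAIN, PC=0), enter IRQ0 at PC=0 (depth now 1)
Event 2 (EXEC): [IRQ0] PC=0: INC 1 -> ACC=1
Event 3 (EXEC): [IRQ0] PC=1: IRET -> resume MAIN at PC=0 (depth now 0)
Event 4 (EXEC): [MAIN] PC=0: INC 2 -> ACC=3
Event 5 (EXEC): [MAIN] PC=1: NOP
Event 6 (EXEC): [MAIN] PC=2: NOP
Event 7 (EXEC): [MAIN] PC=3: INC 1 -> ACC=4
Event 8 (EXEC): [MAIN] PC=4: INC 4 -> ACC=8
Event 9 (EXEC): [MAIN] PC=5: HALT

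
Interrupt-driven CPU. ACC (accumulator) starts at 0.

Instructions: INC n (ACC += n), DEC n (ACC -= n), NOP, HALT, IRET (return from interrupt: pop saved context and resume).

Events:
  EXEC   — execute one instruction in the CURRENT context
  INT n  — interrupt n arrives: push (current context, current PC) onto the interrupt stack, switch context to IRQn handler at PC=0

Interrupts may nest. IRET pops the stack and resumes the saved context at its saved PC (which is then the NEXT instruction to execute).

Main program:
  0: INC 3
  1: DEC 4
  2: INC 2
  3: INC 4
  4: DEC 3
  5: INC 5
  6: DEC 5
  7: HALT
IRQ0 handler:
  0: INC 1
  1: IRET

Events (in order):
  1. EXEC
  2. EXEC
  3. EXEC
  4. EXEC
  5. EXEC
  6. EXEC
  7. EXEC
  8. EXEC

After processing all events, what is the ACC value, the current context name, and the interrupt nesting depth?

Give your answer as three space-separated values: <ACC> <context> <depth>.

Event 1 (EXEC): [MAIN] PC=0: INC 3 -> ACC=3
Event 2 (EXEC): [MAIN] PC=1: DEC 4 -> ACC=-1
Event 3 (EXEC): [MAIN] PC=2: INC 2 -> ACC=1
Event 4 (EXEC): [MAIN] PC=3: INC 4 -> ACC=5
Event 5 (EXEC): [MAIN] PC=4: DEC 3 -> ACC=2
Event 6 (EXEC): [MAIN] PC=5: INC 5 -> ACC=7
Event 7 (EXEC): [MAIN] PC=6: DEC 5 -> ACC=2
Event 8 (EXEC): [MAIN] PC=7: HALT

Answer: 2 MAIN 0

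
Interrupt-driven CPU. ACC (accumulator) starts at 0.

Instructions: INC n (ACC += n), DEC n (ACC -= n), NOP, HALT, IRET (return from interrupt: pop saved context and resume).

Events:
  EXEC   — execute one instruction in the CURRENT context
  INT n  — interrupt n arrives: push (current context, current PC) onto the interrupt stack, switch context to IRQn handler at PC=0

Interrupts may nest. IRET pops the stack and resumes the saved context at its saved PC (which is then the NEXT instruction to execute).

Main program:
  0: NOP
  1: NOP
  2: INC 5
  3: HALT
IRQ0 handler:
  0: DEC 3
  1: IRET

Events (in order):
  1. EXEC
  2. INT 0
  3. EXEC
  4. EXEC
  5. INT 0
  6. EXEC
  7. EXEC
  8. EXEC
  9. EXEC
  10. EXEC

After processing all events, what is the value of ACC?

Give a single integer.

Answer: -1

Derivation:
Event 1 (EXEC): [MAIN] PC=0: NOP
Event 2 (INT 0): INT 0 arrives: push (MAIN, PC=1), enter IRQ0 at PC=0 (depth now 1)
Event 3 (EXEC): [IRQ0] PC=0: DEC 3 -> ACC=-3
Event 4 (EXEC): [IRQ0] PC=1: IRET -> resume MAIN at PC=1 (depth now 0)
Event 5 (INT 0): INT 0 arrives: push (MAIN, PC=1), enter IRQ0 at PC=0 (depth now 1)
Event 6 (EXEC): [IRQ0] PC=0: DEC 3 -> ACC=-6
Event 7 (EXEC): [IRQ0] PC=1: IRET -> resume MAIN at PC=1 (depth now 0)
Event 8 (EXEC): [MAIN] PC=1: NOP
Event 9 (EXEC): [MAIN] PC=2: INC 5 -> ACC=-1
Event 10 (EXEC): [MAIN] PC=3: HALT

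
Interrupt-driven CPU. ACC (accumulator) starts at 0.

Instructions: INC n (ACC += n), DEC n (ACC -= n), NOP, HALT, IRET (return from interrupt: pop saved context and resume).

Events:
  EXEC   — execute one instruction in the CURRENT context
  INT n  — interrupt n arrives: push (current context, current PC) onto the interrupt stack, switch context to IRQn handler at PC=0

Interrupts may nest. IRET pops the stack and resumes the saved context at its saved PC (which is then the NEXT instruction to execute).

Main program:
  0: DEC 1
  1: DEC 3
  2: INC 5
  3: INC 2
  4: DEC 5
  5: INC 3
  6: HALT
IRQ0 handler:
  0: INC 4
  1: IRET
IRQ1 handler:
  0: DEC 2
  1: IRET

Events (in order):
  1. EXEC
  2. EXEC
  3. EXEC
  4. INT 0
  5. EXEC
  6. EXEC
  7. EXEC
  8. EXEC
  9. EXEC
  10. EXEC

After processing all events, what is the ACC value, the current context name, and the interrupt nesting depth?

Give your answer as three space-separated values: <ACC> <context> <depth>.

Answer: 5 MAIN 0

Derivation:
Event 1 (EXEC): [MAIN] PC=0: DEC 1 -> ACC=-1
Event 2 (EXEC): [MAIN] PC=1: DEC 3 -> ACC=-4
Event 3 (EXEC): [MAIN] PC=2: INC 5 -> ACC=1
Event 4 (INT 0): INT 0 arrives: push (MAIN, PC=3), enter IRQ0 at PC=0 (depth now 1)
Event 5 (EXEC): [IRQ0] PC=0: INC 4 -> ACC=5
Event 6 (EXEC): [IRQ0] PC=1: IRET -> resume MAIN at PC=3 (depth now 0)
Event 7 (EXEC): [MAIN] PC=3: INC 2 -> ACC=7
Event 8 (EXEC): [MAIN] PC=4: DEC 5 -> ACC=2
Event 9 (EXEC): [MAIN] PC=5: INC 3 -> ACC=5
Event 10 (EXEC): [MAIN] PC=6: HALT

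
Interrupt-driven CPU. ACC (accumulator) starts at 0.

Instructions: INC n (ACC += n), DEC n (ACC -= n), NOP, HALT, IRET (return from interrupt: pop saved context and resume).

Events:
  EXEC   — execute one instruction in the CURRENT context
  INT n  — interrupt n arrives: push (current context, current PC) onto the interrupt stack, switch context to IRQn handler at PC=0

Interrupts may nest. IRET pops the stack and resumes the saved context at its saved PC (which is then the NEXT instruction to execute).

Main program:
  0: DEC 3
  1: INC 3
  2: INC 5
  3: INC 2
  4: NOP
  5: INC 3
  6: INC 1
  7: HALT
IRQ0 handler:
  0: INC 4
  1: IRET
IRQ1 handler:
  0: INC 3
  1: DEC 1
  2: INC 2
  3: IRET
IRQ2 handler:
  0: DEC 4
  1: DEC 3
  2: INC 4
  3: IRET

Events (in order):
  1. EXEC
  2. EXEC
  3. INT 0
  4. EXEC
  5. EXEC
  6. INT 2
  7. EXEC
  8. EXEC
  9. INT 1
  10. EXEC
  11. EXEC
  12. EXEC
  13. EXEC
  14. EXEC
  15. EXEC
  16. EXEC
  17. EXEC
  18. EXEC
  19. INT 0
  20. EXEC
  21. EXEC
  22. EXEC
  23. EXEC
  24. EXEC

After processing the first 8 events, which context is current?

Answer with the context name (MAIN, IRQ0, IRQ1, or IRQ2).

Event 1 (EXEC): [MAIN] PC=0: DEC 3 -> ACC=-3
Event 2 (EXEC): [MAIN] PC=1: INC 3 -> ACC=0
Event 3 (INT 0): INT 0 arrives: push (MAIN, PC=2), enter IRQ0 at PC=0 (depth now 1)
Event 4 (EXEC): [IRQ0] PC=0: INC 4 -> ACC=4
Event 5 (EXEC): [IRQ0] PC=1: IRET -> resume MAIN at PC=2 (depth now 0)
Event 6 (INT 2): INT 2 arrives: push (MAIN, PC=2), enter IRQ2 at PC=0 (depth now 1)
Event 7 (EXEC): [IRQ2] PC=0: DEC 4 -> ACC=0
Event 8 (EXEC): [IRQ2] PC=1: DEC 3 -> ACC=-3

Answer: IRQ2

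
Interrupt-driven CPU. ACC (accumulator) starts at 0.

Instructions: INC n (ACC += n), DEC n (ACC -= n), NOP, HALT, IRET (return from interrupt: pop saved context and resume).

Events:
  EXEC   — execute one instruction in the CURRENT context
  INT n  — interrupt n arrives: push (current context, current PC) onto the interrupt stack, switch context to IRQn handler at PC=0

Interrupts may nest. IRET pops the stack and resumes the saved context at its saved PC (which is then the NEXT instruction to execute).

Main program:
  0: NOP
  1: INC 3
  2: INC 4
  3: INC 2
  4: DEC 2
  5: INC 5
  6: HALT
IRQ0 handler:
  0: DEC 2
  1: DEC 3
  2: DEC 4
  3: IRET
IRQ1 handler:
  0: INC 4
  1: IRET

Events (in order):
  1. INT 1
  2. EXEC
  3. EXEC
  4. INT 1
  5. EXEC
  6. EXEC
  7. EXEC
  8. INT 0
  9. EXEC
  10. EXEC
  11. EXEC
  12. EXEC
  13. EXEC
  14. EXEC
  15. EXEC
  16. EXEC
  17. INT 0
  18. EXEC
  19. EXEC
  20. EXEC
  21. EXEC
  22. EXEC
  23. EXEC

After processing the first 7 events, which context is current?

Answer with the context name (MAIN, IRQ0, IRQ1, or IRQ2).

Event 1 (INT 1): INT 1 arrives: push (MAIN, PC=0), enter IRQ1 at PC=0 (depth now 1)
Event 2 (EXEC): [IRQ1] PC=0: INC 4 -> ACC=4
Event 3 (EXEC): [IRQ1] PC=1: IRET -> resume MAIN at PC=0 (depth now 0)
Event 4 (INT 1): INT 1 arrives: push (MAIN, PC=0), enter IRQ1 at PC=0 (depth now 1)
Event 5 (EXEC): [IRQ1] PC=0: INC 4 -> ACC=8
Event 6 (EXEC): [IRQ1] PC=1: IRET -> resume MAIN at PC=0 (depth now 0)
Event 7 (EXEC): [MAIN] PC=0: NOP

Answer: MAIN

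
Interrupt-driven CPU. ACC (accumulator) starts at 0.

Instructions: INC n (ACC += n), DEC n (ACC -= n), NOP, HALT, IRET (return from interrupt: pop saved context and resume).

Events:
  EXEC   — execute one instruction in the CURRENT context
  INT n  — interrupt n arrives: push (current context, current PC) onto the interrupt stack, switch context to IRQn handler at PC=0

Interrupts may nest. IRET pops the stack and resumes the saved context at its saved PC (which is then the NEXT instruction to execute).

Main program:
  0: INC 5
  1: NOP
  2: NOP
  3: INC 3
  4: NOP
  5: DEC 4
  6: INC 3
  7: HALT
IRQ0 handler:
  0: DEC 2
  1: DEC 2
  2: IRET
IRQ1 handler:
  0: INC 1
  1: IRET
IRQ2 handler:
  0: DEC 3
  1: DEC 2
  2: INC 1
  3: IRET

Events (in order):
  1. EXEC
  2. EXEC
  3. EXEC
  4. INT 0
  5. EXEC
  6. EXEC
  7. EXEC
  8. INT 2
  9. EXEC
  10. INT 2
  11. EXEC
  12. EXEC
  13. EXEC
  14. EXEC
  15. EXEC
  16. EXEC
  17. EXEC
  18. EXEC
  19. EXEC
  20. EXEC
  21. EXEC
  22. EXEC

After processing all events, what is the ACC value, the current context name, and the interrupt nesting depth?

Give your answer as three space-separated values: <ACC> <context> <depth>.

Answer: -5 MAIN 0

Derivation:
Event 1 (EXEC): [MAIN] PC=0: INC 5 -> ACC=5
Event 2 (EXEC): [MAIN] PC=1: NOP
Event 3 (EXEC): [MAIN] PC=2: NOP
Event 4 (INT 0): INT 0 arrives: push (MAIN, PC=3), enter IRQ0 at PC=0 (depth now 1)
Event 5 (EXEC): [IRQ0] PC=0: DEC 2 -> ACC=3
Event 6 (EXEC): [IRQ0] PC=1: DEC 2 -> ACC=1
Event 7 (EXEC): [IRQ0] PC=2: IRET -> resume MAIN at PC=3 (depth now 0)
Event 8 (INT 2): INT 2 arrives: push (MAIN, PC=3), enter IRQ2 at PC=0 (depth now 1)
Event 9 (EXEC): [IRQ2] PC=0: DEC 3 -> ACC=-2
Event 10 (INT 2): INT 2 arrives: push (IRQ2, PC=1), enter IRQ2 at PC=0 (depth now 2)
Event 11 (EXEC): [IRQ2] PC=0: DEC 3 -> ACC=-5
Event 12 (EXEC): [IRQ2] PC=1: DEC 2 -> ACC=-7
Event 13 (EXEC): [IRQ2] PC=2: INC 1 -> ACC=-6
Event 14 (EXEC): [IRQ2] PC=3: IRET -> resume IRQ2 at PC=1 (depth now 1)
Event 15 (EXEC): [IRQ2] PC=1: DEC 2 -> ACC=-8
Event 16 (EXEC): [IRQ2] PC=2: INC 1 -> ACC=-7
Event 17 (EXEC): [IRQ2] PC=3: IRET -> resume MAIN at PC=3 (depth now 0)
Event 18 (EXEC): [MAIN] PC=3: INC 3 -> ACC=-4
Event 19 (EXEC): [MAIN] PC=4: NOP
Event 20 (EXEC): [MAIN] PC=5: DEC 4 -> ACC=-8
Event 21 (EXEC): [MAIN] PC=6: INC 3 -> ACC=-5
Event 22 (EXEC): [MAIN] PC=7: HALT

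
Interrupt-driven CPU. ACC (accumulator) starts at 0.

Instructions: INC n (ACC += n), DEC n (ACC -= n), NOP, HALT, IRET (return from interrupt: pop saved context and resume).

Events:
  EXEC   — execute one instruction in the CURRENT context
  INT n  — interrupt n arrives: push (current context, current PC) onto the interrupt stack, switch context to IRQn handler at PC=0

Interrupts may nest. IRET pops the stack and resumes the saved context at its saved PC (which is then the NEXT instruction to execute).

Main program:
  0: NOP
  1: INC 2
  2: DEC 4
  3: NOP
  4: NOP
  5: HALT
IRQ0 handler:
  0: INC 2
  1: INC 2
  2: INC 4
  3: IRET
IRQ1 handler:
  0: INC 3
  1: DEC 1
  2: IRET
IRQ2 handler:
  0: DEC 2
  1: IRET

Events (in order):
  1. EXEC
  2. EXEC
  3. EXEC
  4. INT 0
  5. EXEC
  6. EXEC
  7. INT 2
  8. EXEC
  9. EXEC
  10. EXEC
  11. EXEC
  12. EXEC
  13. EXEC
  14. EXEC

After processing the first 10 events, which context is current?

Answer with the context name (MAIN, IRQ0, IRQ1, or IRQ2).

Answer: IRQ0

Derivation:
Event 1 (EXEC): [MAIN] PC=0: NOP
Event 2 (EXEC): [MAIN] PC=1: INC 2 -> ACC=2
Event 3 (EXEC): [MAIN] PC=2: DEC 4 -> ACC=-2
Event 4 (INT 0): INT 0 arrives: push (MAIN, PC=3), enter IRQ0 at PC=0 (depth now 1)
Event 5 (EXEC): [IRQ0] PC=0: INC 2 -> ACC=0
Event 6 (EXEC): [IRQ0] PC=1: INC 2 -> ACC=2
Event 7 (INT 2): INT 2 arrives: push (IRQ0, PC=2), enter IRQ2 at PC=0 (depth now 2)
Event 8 (EXEC): [IRQ2] PC=0: DEC 2 -> ACC=0
Event 9 (EXEC): [IRQ2] PC=1: IRET -> resume IRQ0 at PC=2 (depth now 1)
Event 10 (EXEC): [IRQ0] PC=2: INC 4 -> ACC=4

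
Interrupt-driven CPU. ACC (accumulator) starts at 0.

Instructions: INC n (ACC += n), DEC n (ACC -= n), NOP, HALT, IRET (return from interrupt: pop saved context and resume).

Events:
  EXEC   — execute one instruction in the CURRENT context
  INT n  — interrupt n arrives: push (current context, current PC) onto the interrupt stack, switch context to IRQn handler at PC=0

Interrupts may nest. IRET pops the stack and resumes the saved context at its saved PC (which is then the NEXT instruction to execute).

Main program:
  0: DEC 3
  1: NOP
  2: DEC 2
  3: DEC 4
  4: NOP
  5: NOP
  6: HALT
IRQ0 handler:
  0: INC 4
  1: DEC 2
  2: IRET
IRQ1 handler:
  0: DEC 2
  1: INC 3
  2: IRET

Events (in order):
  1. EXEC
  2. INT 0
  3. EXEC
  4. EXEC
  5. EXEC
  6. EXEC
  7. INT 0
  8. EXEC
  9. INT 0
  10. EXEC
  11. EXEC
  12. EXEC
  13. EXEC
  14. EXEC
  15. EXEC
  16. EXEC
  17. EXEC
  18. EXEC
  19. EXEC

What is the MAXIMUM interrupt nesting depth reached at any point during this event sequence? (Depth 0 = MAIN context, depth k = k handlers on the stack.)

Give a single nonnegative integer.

Event 1 (EXEC): [MAIN] PC=0: DEC 3 -> ACC=-3 [depth=0]
Event 2 (INT 0): INT 0 arrives: push (MAIN, PC=1), enter IRQ0 at PC=0 (depth now 1) [depth=1]
Event 3 (EXEC): [IRQ0] PC=0: INC 4 -> ACC=1 [depth=1]
Event 4 (EXEC): [IRQ0] PC=1: DEC 2 -> ACC=-1 [depth=1]
Event 5 (EXEC): [IRQ0] PC=2: IRET -> resume MAIN at PC=1 (depth now 0) [depth=0]
Event 6 (EXEC): [MAIN] PC=1: NOP [depth=0]
Event 7 (INT 0): INT 0 arrives: push (MAIN, PC=2), enter IRQ0 at PC=0 (depth now 1) [depth=1]
Event 8 (EXEC): [IRQ0] PC=0: INC 4 -> ACC=3 [depth=1]
Event 9 (INT 0): INT 0 arrives: push (IRQ0, PC=1), enter IRQ0 at PC=0 (depth now 2) [depth=2]
Event 10 (EXEC): [IRQ0] PC=0: INC 4 -> ACC=7 [depth=2]
Event 11 (EXEC): [IRQ0] PC=1: DEC 2 -> ACC=5 [depth=2]
Event 12 (EXEC): [IRQ0] PC=2: IRET -> resume IRQ0 at PC=1 (depth now 1) [depth=1]
Event 13 (EXEC): [IRQ0] PC=1: DEC 2 -> ACC=3 [depth=1]
Event 14 (EXEC): [IRQ0] PC=2: IRET -> resume MAIN at PC=2 (depth now 0) [depth=0]
Event 15 (EXEC): [MAIN] PC=2: DEC 2 -> ACC=1 [depth=0]
Event 16 (EXEC): [MAIN] PC=3: DEC 4 -> ACC=-3 [depth=0]
Event 17 (EXEC): [MAIN] PC=4: NOP [depth=0]
Event 18 (EXEC): [MAIN] PC=5: NOP [depth=0]
Event 19 (EXEC): [MAIN] PC=6: HALT [depth=0]
Max depth observed: 2

Answer: 2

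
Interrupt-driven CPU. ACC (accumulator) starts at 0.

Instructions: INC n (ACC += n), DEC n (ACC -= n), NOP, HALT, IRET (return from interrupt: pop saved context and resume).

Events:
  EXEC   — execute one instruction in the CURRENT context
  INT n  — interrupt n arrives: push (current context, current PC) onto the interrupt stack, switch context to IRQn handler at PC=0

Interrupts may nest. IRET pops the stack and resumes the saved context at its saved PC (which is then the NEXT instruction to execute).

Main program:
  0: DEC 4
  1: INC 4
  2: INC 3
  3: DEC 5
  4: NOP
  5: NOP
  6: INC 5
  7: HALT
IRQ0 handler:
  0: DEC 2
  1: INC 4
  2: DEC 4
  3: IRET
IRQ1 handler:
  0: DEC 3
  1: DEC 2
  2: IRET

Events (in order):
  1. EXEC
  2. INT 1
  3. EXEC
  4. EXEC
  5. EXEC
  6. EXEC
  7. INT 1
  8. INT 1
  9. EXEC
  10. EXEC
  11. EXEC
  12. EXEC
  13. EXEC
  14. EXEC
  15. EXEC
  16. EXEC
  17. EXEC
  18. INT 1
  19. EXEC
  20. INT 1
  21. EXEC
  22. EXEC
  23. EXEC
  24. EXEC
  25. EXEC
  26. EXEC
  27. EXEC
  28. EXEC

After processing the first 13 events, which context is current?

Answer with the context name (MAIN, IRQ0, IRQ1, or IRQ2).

Answer: IRQ1

Derivation:
Event 1 (EXEC): [MAIN] PC=0: DEC 4 -> ACC=-4
Event 2 (INT 1): INT 1 arrives: push (MAIN, PC=1), enter IRQ1 at PC=0 (depth now 1)
Event 3 (EXEC): [IRQ1] PC=0: DEC 3 -> ACC=-7
Event 4 (EXEC): [IRQ1] PC=1: DEC 2 -> ACC=-9
Event 5 (EXEC): [IRQ1] PC=2: IRET -> resume MAIN at PC=1 (depth now 0)
Event 6 (EXEC): [MAIN] PC=1: INC 4 -> ACC=-5
Event 7 (INT 1): INT 1 arrives: push (MAIN, PC=2), enter IRQ1 at PC=0 (depth now 1)
Event 8 (INT 1): INT 1 arrives: push (IRQ1, PC=0), enter IRQ1 at PC=0 (depth now 2)
Event 9 (EXEC): [IRQ1] PC=0: DEC 3 -> ACC=-8
Event 10 (EXEC): [IRQ1] PC=1: DEC 2 -> ACC=-10
Event 11 (EXEC): [IRQ1] PC=2: IRET -> resume IRQ1 at PC=0 (depth now 1)
Event 12 (EXEC): [IRQ1] PC=0: DEC 3 -> ACC=-13
Event 13 (EXEC): [IRQ1] PC=1: DEC 2 -> ACC=-15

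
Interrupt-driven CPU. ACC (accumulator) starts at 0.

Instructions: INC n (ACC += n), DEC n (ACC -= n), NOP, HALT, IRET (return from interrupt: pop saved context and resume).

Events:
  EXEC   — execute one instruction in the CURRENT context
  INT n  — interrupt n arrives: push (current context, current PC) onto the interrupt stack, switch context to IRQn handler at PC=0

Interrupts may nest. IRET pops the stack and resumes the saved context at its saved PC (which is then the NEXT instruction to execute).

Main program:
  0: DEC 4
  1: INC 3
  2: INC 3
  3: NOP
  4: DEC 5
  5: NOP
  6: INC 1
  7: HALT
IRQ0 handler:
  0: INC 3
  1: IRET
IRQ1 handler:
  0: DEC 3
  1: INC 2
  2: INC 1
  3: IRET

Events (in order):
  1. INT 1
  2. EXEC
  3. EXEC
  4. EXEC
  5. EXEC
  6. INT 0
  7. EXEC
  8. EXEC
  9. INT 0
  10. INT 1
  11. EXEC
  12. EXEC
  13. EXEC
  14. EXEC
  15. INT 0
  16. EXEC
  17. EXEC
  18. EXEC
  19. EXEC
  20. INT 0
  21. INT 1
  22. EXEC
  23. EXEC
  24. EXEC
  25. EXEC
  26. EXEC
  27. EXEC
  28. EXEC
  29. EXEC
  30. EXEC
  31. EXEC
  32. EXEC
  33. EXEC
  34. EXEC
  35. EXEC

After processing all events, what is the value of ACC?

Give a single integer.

Answer: 10

Derivation:
Event 1 (INT 1): INT 1 arrives: push (MAIN, PC=0), enter IRQ1 at PC=0 (depth now 1)
Event 2 (EXEC): [IRQ1] PC=0: DEC 3 -> ACC=-3
Event 3 (EXEC): [IRQ1] PC=1: INC 2 -> ACC=-1
Event 4 (EXEC): [IRQ1] PC=2: INC 1 -> ACC=0
Event 5 (EXEC): [IRQ1] PC=3: IRET -> resume MAIN at PC=0 (depth now 0)
Event 6 (INT 0): INT 0 arrives: push (MAIN, PC=0), enter IRQ0 at PC=0 (depth now 1)
Event 7 (EXEC): [IRQ0] PC=0: INC 3 -> ACC=3
Event 8 (EXEC): [IRQ0] PC=1: IRET -> resume MAIN at PC=0 (depth now 0)
Event 9 (INT 0): INT 0 arrives: push (MAIN, PC=0), enter IRQ0 at PC=0 (depth now 1)
Event 10 (INT 1): INT 1 arrives: push (IRQ0, PC=0), enter IRQ1 at PC=0 (depth now 2)
Event 11 (EXEC): [IRQ1] PC=0: DEC 3 -> ACC=0
Event 12 (EXEC): [IRQ1] PC=1: INC 2 -> ACC=2
Event 13 (EXEC): [IRQ1] PC=2: INC 1 -> ACC=3
Event 14 (EXEC): [IRQ1] PC=3: IRET -> resume IRQ0 at PC=0 (depth now 1)
Event 15 (INT 0): INT 0 arrives: push (IRQ0, PC=0), enter IRQ0 at PC=0 (depth now 2)
Event 16 (EXEC): [IRQ0] PC=0: INC 3 -> ACC=6
Event 17 (EXEC): [IRQ0] PC=1: IRET -> resume IRQ0 at PC=0 (depth now 1)
Event 18 (EXEC): [IRQ0] PC=0: INC 3 -> ACC=9
Event 19 (EXEC): [IRQ0] PC=1: IRET -> resume MAIN at PC=0 (depth now 0)
Event 20 (INT 0): INT 0 arrives: push (MAIN, PC=0), enter IRQ0 at PC=0 (depth now 1)
Event 21 (INT 1): INT 1 arrives: push (IRQ0, PC=0), enter IRQ1 at PC=0 (depth now 2)
Event 22 (EXEC): [IRQ1] PC=0: DEC 3 -> ACC=6
Event 23 (EXEC): [IRQ1] PC=1: INC 2 -> ACC=8
Event 24 (EXEC): [IRQ1] PC=2: INC 1 -> ACC=9
Event 25 (EXEC): [IRQ1] PC=3: IRET -> resume IRQ0 at PC=0 (depth now 1)
Event 26 (EXEC): [IRQ0] PC=0: INC 3 -> ACC=12
Event 27 (EXEC): [IRQ0] PC=1: IRET -> resume MAIN at PC=0 (depth now 0)
Event 28 (EXEC): [MAIN] PC=0: DEC 4 -> ACC=8
Event 29 (EXEC): [MAIN] PC=1: INC 3 -> ACC=11
Event 30 (EXEC): [MAIN] PC=2: INC 3 -> ACC=14
Event 31 (EXEC): [MAIN] PC=3: NOP
Event 32 (EXEC): [MAIN] PC=4: DEC 5 -> ACC=9
Event 33 (EXEC): [MAIN] PC=5: NOP
Event 34 (EXEC): [MAIN] PC=6: INC 1 -> ACC=10
Event 35 (EXEC): [MAIN] PC=7: HALT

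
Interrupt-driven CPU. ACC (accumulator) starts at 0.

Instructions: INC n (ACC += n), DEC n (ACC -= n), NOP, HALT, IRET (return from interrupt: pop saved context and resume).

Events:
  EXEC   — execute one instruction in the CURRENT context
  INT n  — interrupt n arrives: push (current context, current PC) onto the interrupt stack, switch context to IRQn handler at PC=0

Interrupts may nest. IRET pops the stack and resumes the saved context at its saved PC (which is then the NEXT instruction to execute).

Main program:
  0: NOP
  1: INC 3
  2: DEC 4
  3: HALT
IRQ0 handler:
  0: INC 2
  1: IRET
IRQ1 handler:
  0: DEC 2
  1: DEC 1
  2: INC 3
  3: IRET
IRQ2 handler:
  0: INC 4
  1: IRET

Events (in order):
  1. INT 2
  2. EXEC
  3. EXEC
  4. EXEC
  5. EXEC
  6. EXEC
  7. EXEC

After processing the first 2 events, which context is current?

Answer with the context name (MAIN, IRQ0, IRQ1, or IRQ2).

Answer: IRQ2

Derivation:
Event 1 (INT 2): INT 2 arrives: push (MAIN, PC=0), enter IRQ2 at PC=0 (depth now 1)
Event 2 (EXEC): [IRQ2] PC=0: INC 4 -> ACC=4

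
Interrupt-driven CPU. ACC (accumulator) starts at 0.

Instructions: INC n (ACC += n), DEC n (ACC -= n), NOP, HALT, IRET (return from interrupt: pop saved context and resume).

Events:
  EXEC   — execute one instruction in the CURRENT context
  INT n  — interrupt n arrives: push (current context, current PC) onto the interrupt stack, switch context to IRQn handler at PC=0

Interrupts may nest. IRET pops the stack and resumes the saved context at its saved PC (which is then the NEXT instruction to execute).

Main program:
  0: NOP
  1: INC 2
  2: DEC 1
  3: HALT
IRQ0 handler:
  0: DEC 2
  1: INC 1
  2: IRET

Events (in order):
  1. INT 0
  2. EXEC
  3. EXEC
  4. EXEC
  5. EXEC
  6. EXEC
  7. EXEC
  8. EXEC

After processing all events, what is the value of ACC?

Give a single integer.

Event 1 (INT 0): INT 0 arrives: push (MAIN, PC=0), enter IRQ0 at PC=0 (depth now 1)
Event 2 (EXEC): [IRQ0] PC=0: DEC 2 -> ACC=-2
Event 3 (EXEC): [IRQ0] PC=1: INC 1 -> ACC=-1
Event 4 (EXEC): [IRQ0] PC=2: IRET -> resume MAIN at PC=0 (depth now 0)
Event 5 (EXEC): [MAIN] PC=0: NOP
Event 6 (EXEC): [MAIN] PC=1: INC 2 -> ACC=1
Event 7 (EXEC): [MAIN] PC=2: DEC 1 -> ACC=0
Event 8 (EXEC): [MAIN] PC=3: HALT

Answer: 0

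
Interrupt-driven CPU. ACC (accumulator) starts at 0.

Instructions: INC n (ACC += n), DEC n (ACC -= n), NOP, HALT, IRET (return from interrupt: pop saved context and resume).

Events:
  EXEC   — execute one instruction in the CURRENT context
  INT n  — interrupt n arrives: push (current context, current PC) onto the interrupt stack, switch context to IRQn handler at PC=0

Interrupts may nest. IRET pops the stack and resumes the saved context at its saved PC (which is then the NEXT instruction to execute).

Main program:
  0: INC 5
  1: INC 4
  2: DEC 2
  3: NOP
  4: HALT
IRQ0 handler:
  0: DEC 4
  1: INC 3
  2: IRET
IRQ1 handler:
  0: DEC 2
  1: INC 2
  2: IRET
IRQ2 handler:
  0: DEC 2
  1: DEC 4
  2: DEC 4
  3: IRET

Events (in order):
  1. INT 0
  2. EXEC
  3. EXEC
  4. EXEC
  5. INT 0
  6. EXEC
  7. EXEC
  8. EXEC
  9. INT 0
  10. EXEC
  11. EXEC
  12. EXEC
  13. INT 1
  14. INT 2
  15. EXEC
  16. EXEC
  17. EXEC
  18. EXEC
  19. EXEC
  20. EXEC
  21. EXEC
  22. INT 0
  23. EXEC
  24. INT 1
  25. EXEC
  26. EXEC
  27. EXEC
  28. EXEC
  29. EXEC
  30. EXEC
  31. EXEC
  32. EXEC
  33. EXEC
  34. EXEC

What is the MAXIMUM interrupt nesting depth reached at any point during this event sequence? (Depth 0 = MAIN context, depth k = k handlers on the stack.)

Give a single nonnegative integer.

Event 1 (INT 0): INT 0 arrives: push (MAIN, PC=0), enter IRQ0 at PC=0 (depth now 1) [depth=1]
Event 2 (EXEC): [IRQ0] PC=0: DEC 4 -> ACC=-4 [depth=1]
Event 3 (EXEC): [IRQ0] PC=1: INC 3 -> ACC=-1 [depth=1]
Event 4 (EXEC): [IRQ0] PC=2: IRET -> resume MAIN at PC=0 (depth now 0) [depth=0]
Event 5 (INT 0): INT 0 arrives: push (MAIN, PC=0), enter IRQ0 at PC=0 (depth now 1) [depth=1]
Event 6 (EXEC): [IRQ0] PC=0: DEC 4 -> ACC=-5 [depth=1]
Event 7 (EXEC): [IRQ0] PC=1: INC 3 -> ACC=-2 [depth=1]
Event 8 (EXEC): [IRQ0] PC=2: IRET -> resume MAIN at PC=0 (depth now 0) [depth=0]
Event 9 (INT 0): INT 0 arrives: push (MAIN, PC=0), enter IRQ0 at PC=0 (depth now 1) [depth=1]
Event 10 (EXEC): [IRQ0] PC=0: DEC 4 -> ACC=-6 [depth=1]
Event 11 (EXEC): [IRQ0] PC=1: INC 3 -> ACC=-3 [depth=1]
Event 12 (EXEC): [IRQ0] PC=2: IRET -> resume MAIN at PC=0 (depth now 0) [depth=0]
Event 13 (INT 1): INT 1 arrives: push (MAIN, PC=0), enter IRQ1 at PC=0 (depth now 1) [depth=1]
Event 14 (INT 2): INT 2 arrives: push (IRQ1, PC=0), enter IRQ2 at PC=0 (depth now 2) [depth=2]
Event 15 (EXEC): [IRQ2] PC=0: DEC 2 -> ACC=-5 [depth=2]
Event 16 (EXEC): [IRQ2] PC=1: DEC 4 -> ACC=-9 [depth=2]
Event 17 (EXEC): [IRQ2] PC=2: DEC 4 -> ACC=-13 [depth=2]
Event 18 (EXEC): [IRQ2] PC=3: IRET -> resume IRQ1 at PC=0 (depth now 1) [depth=1]
Event 19 (EXEC): [IRQ1] PC=0: DEC 2 -> ACC=-15 [depth=1]
Event 20 (EXEC): [IRQ1] PC=1: INC 2 -> ACC=-13 [depth=1]
Event 21 (EXEC): [IRQ1] PC=2: IRET -> resume MAIN at PC=0 (depth now 0) [depth=0]
Event 22 (INT 0): INT 0 arrives: push (MAIN, PC=0), enter IRQ0 at PC=0 (depth now 1) [depth=1]
Event 23 (EXEC): [IRQ0] PC=0: DEC 4 -> ACC=-17 [depth=1]
Event 24 (INT 1): INT 1 arrives: push (IRQ0, PC=1), enter IRQ1 at PC=0 (depth now 2) [depth=2]
Event 25 (EXEC): [IRQ1] PC=0: DEC 2 -> ACC=-19 [depth=2]
Event 26 (EXEC): [IRQ1] PC=1: INC 2 -> ACC=-17 [depth=2]
Event 27 (EXEC): [IRQ1] PC=2: IRET -> resume IRQ0 at PC=1 (depth now 1) [depth=1]
Event 28 (EXEC): [IRQ0] PC=1: INC 3 -> ACC=-14 [depth=1]
Event 29 (EXEC): [IRQ0] PC=2: IRET -> resume MAIN at PC=0 (depth now 0) [depth=0]
Event 30 (EXEC): [MAIN] PC=0: INC 5 -> ACC=-9 [depth=0]
Event 31 (EXEC): [MAIN] PC=1: INC 4 -> ACC=-5 [depth=0]
Event 32 (EXEC): [MAIN] PC=2: DEC 2 -> ACC=-7 [depth=0]
Event 33 (EXEC): [MAIN] PC=3: NOP [depth=0]
Event 34 (EXEC): [MAIN] PC=4: HALT [depth=0]
Max depth observed: 2

Answer: 2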